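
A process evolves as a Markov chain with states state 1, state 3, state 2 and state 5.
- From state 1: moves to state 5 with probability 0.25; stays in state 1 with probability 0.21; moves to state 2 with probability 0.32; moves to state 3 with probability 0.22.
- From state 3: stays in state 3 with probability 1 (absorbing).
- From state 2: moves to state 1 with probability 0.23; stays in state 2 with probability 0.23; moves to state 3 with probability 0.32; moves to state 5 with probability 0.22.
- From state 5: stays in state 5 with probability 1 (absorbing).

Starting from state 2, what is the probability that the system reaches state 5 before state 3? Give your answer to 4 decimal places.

0.4326

Let h(s) be the probability of absorption at state 5 starting from transient state s. Then h(state 5) = 1 and h(state 3) = 0. By first-step analysis:
h(state 1) = 0.21·h(state 1) + 0.22·0 + 0.32·h(state 2) + 0.25·1
h(state 2) = 0.23·h(state 1) + 0.32·0 + 0.23·h(state 2) + 0.22·1
Solving: h(state 1) = 0.4917, h(state 2) = 0.4326.
Starting from state 2, the probability is 0.4326.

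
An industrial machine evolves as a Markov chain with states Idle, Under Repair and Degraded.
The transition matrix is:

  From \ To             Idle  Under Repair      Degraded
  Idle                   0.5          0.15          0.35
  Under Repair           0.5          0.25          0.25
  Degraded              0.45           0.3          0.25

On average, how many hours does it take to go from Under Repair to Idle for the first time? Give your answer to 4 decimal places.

2.0513

Let t(s) be the expected number of hours to first reach Idle from state s, with t(Idle) = 0. Conditioning on the first hour:
t(Under Repair) = 1 + 0.25·t(Under Repair) + 0.25·t(Degraded)
t(Degraded) = 1 + 0.3·t(Under Repair) + 0.25·t(Degraded)
Solving: t(Under Repair) = 2.0513, t(Degraded) = 2.1538.
Expected hours from Under Repair to Idle: 2.0513.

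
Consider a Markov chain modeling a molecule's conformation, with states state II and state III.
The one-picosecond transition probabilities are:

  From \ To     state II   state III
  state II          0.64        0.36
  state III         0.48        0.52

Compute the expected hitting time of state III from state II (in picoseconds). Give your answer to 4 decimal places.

2.7778

Let t(s) be the expected number of picoseconds to first reach state III from state s, with t(state III) = 0. Conditioning on the first picosecond:
t(state II) = 1 + 0.64·t(state II)
Solving: t(state II) = 2.7778.
Expected picoseconds from state II to state III: 2.7778.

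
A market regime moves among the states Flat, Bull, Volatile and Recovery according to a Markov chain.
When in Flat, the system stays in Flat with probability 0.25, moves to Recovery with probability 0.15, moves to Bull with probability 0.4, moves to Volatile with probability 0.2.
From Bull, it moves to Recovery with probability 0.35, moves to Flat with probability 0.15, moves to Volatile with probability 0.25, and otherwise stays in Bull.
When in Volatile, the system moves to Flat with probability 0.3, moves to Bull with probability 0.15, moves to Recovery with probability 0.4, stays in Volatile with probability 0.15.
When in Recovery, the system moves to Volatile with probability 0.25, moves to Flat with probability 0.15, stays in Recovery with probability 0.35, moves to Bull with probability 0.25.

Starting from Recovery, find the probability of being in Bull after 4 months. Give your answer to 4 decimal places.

Propagate the distribution vector 4 months from Recovery.
After 0 months: (0.0000, 0.0000, 0.0000, 1.0000)
After 1 month: (0.1500, 0.2500, 0.2500, 0.3500)
After 2 months: (0.2025, 0.2475, 0.2175, 0.3325)
After 3 months: (0.2029, 0.2586, 0.2181, 0.3204)
After 4 months: (0.2030, 0.2586, 0.2180, 0.3203)
P(in Bull after 4 months) = 0.2586

0.2586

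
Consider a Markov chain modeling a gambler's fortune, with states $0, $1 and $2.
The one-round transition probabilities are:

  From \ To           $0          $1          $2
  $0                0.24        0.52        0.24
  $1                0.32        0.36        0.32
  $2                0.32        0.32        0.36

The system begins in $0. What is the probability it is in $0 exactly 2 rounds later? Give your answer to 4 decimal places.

0.3008

Sum over the intermediate state after 1 round:
P = P($0→$0)·P($0→$0) + P($0→$1)·P($1→$0) + P($0→$2)·P($2→$0)
  = 0.24×0.24 + 0.52×0.32 + 0.24×0.32
  = 0.0576 + 0.1664 + 0.0768 = 0.3008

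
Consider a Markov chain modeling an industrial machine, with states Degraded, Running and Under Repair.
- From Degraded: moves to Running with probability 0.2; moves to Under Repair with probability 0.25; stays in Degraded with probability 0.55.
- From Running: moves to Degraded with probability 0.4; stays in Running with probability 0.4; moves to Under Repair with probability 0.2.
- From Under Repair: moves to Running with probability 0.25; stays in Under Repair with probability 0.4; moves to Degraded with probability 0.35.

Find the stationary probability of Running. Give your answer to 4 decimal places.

0.2674

Let the stationary distribution be π with π = πP and π_1 + π_2 + π_3 = 1.
π_1 = 0.55·π_1 + 0.4·π_2 + 0.35·π_3
π_2 = 0.2·π_1 + 0.4·π_2 + 0.25·π_3
Solving with the normalization constraint gives π = (0.4542, 0.2674, 0.2784).
So the stationary probability of Running is 0.2674.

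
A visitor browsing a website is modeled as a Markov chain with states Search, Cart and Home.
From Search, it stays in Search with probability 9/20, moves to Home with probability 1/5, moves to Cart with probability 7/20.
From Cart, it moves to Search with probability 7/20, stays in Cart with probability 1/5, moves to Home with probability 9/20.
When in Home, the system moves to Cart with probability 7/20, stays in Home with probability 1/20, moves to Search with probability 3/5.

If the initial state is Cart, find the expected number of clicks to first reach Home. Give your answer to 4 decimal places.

Let t(s) be the expected number of clicks to first reach Home from state s, with t(Home) = 0. Conditioning on the first click:
t(Search) = 1 + 0.45·t(Search) + 0.35·t(Cart)
t(Cart) = 1 + 0.35·t(Search) + 0.2·t(Cart)
Solving: t(Search) = 3.6220, t(Cart) = 2.8346.
Expected clicks from Cart to Home: 2.8346.

2.8346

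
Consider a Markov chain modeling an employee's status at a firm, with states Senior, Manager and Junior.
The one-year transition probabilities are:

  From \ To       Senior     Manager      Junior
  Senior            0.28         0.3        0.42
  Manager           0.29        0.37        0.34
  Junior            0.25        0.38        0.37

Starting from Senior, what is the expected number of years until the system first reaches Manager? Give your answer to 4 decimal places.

Let t(s) be the expected number of years to first reach Manager from state s, with t(Manager) = 0. Conditioning on the first year:
t(Senior) = 1 + 0.28·t(Senior) + 0.42·t(Junior)
t(Junior) = 1 + 0.25·t(Senior) + 0.37·t(Junior)
Solving: t(Senior) = 3.0120, t(Junior) = 2.7826.
Expected years from Senior to Manager: 3.0120.

3.0120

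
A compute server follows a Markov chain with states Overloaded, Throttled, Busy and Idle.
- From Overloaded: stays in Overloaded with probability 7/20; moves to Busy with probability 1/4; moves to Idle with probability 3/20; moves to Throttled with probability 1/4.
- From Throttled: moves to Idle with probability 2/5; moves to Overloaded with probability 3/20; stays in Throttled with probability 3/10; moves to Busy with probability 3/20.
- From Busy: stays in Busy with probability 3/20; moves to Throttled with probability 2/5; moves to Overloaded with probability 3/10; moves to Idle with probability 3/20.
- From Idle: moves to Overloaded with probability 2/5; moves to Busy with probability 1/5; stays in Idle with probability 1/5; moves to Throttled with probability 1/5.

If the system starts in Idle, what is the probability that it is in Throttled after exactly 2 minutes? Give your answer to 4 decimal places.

0.2800

Propagate the distribution vector 2 minutes from Idle.
After 0 minutes: (0.0000, 0.0000, 0.0000, 1.0000)
After 1 minute: (0.4000, 0.2000, 0.2000, 0.2000)
After 2 minutes: (0.3100, 0.2800, 0.2000, 0.2100)
P(in Throttled after 2 minutes) = 0.2800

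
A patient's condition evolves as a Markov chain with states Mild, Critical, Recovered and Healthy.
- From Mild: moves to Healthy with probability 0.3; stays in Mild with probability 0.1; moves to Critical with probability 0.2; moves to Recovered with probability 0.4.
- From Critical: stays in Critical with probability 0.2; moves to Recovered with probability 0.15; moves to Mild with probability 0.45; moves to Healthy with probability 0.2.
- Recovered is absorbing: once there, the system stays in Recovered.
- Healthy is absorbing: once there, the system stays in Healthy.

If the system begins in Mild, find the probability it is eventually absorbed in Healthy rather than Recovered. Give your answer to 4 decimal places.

Let h(s) be the probability of absorption at Healthy starting from transient state s. Then h(Healthy) = 1 and h(Recovered) = 0. By first-step analysis:
h(Mild) = 0.1·h(Mild) + 0.2·h(Critical) + 0.4·0 + 0.3·1
h(Critical) = 0.45·h(Mild) + 0.2·h(Critical) + 0.15·0 + 0.2·1
Solving: h(Mild) = 0.4444, h(Critical) = 0.5000.
Starting from Mild, the probability is 0.4444.

0.4444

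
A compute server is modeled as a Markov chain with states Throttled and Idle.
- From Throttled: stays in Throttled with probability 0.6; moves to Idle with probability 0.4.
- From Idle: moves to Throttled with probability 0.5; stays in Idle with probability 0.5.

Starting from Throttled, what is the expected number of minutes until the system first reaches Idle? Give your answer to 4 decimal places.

Let t(s) be the expected number of minutes to first reach Idle from state s, with t(Idle) = 0. Conditioning on the first minute:
t(Throttled) = 1 + 0.6·t(Throttled)
Solving: t(Throttled) = 2.5000.
Expected minutes from Throttled to Idle: 2.5000.

2.5000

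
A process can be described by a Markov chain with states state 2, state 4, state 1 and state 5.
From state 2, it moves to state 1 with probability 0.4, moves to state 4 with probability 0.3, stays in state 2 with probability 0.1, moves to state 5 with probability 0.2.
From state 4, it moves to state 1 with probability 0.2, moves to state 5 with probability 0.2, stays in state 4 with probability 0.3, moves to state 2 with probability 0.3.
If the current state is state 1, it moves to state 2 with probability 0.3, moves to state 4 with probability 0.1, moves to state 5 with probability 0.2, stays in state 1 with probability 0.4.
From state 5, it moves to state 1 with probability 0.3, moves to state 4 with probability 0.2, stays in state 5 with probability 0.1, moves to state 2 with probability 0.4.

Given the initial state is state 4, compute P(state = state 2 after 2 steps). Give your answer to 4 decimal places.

Propagate the distribution vector 2 steps from state 4.
After 0 steps: (0.0000, 1.0000, 0.0000, 0.0000)
After 1 step: (0.3000, 0.3000, 0.2000, 0.2000)
After 2 steps: (0.2600, 0.2400, 0.3200, 0.1800)
P(in state 2 after 2 steps) = 0.2600

0.2600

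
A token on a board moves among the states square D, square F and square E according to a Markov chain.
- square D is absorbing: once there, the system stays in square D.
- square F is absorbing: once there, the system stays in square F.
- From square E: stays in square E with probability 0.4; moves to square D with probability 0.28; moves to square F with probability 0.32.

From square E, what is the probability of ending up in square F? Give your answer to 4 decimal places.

Let h(s) be the probability of absorption at square F starting from transient state s. Then h(square F) = 1 and h(square D) = 0. By first-step analysis:
h(square E) = 0.28·0 + 0.32·1 + 0.4·h(square E)
Solving: h(square E) = 0.5333.
Starting from square E, the probability is 0.5333.

0.5333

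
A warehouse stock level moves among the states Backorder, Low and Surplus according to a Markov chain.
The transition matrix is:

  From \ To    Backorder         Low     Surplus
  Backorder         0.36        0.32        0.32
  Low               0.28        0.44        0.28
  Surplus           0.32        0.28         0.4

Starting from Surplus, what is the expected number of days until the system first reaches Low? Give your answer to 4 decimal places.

Let t(s) be the expected number of days to first reach Low from state s, with t(Low) = 0. Conditioning on the first day:
t(Backorder) = 1 + 0.36·t(Backorder) + 0.32·t(Surplus)
t(Surplus) = 1 + 0.32·t(Backorder) + 0.4·t(Surplus)
Solving: t(Backorder) = 3.2670, t(Surplus) = 3.4091.
Expected days from Surplus to Low: 3.4091.

3.4091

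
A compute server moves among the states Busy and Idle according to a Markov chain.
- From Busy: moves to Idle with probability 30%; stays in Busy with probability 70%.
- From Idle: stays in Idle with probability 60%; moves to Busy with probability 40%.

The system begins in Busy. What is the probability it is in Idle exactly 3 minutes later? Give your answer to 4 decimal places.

Propagate the distribution vector 3 minutes from Busy.
After 0 minutes: (1.0000, 0.0000)
After 1 minute: (0.7000, 0.3000)
After 2 minutes: (0.6100, 0.3900)
After 3 minutes: (0.5830, 0.4170)
P(in Idle after 3 minutes) = 0.4170

0.4170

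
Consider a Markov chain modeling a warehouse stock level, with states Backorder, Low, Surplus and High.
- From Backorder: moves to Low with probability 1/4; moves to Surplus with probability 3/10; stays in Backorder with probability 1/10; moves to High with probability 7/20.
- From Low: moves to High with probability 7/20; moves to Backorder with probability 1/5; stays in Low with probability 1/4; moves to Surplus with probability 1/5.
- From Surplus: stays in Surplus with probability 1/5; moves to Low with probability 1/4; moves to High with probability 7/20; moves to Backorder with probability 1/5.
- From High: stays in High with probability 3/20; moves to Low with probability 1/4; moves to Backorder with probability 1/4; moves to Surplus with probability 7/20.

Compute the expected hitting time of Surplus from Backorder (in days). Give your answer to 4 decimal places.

Let t(s) be the expected number of days to first reach Surplus from state s, with t(Surplus) = 0. Conditioning on the first day:
t(Backorder) = 1 + 0.1·t(Backorder) + 0.25·t(Low) + 0.35·t(High)
t(Low) = 1 + 0.2·t(Backorder) + 0.25·t(Low) + 0.35·t(High)
t(High) = 1 + 0.25·t(Backorder) + 0.25·t(Low) + 0.15·t(High)
Solving: t(Backorder) = 3.4532, t(Low) = 3.7986, t(High) = 3.3094.
Expected days from Backorder to Surplus: 3.4532.

3.4532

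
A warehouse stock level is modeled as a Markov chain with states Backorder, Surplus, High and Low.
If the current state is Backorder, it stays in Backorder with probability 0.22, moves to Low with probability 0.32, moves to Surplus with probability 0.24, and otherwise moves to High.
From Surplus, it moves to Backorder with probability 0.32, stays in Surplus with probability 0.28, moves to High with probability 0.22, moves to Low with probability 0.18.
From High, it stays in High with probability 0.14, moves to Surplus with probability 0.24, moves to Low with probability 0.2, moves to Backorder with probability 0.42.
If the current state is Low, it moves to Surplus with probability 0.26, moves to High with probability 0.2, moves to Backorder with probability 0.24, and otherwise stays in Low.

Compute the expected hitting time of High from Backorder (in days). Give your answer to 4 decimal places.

Let t(s) be the expected number of days to first reach High from state s, with t(High) = 0. Conditioning on the first day:
t(Backorder) = 1 + 0.22·t(Backorder) + 0.24·t(Surplus) + 0.32·t(Low)
t(Surplus) = 1 + 0.32·t(Backorder) + 0.28·t(Surplus) + 0.18·t(Low)
t(Low) = 1 + 0.24·t(Backorder) + 0.26·t(Surplus) + 0.3·t(Low)
Solving: t(Backorder) = 4.6636, t(Surplus) = 4.6503, t(Low) = 4.7548.
Expected days from Backorder to High: 4.6636.

4.6636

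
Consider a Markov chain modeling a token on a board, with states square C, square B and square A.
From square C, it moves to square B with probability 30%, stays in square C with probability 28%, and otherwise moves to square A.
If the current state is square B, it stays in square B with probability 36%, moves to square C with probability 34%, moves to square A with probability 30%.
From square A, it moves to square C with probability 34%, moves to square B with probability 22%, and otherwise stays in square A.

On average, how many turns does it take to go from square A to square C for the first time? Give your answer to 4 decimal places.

2.9412

Let t(s) be the expected number of turns to first reach square C from state s, with t(square C) = 0. Conditioning on the first turn:
t(square B) = 1 + 0.36·t(square B) + 0.3·t(square A)
t(square A) = 1 + 0.22·t(square B) + 0.44·t(square A)
Solving: t(square B) = 2.9412, t(square A) = 2.9412.
Expected turns from square A to square C: 2.9412.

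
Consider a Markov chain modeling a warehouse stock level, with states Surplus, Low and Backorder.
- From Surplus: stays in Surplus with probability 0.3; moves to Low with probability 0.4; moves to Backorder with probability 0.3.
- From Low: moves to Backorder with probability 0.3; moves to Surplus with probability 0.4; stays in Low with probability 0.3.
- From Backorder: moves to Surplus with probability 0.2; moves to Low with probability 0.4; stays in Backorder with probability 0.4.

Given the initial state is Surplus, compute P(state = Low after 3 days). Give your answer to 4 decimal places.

0.3640

Propagate the distribution vector 3 days from Surplus.
After 0 days: (1.0000, 0.0000, 0.0000)
After 1 day: (0.3000, 0.4000, 0.3000)
After 2 days: (0.3100, 0.3600, 0.3300)
After 3 days: (0.3030, 0.3640, 0.3330)
P(in Low after 3 days) = 0.3640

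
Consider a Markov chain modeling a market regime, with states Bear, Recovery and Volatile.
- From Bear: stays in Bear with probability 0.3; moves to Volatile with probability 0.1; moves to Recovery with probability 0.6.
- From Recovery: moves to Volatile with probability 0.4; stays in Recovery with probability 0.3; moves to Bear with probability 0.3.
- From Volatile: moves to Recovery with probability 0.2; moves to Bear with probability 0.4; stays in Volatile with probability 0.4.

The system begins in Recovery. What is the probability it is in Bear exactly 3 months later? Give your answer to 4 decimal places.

0.3310

Propagate the distribution vector 3 months from Recovery.
After 0 months: (0.0000, 1.0000, 0.0000)
After 1 month: (0.3000, 0.3000, 0.4000)
After 2 months: (0.3400, 0.3500, 0.3100)
After 3 months: (0.3310, 0.3710, 0.2980)
P(in Bear after 3 months) = 0.3310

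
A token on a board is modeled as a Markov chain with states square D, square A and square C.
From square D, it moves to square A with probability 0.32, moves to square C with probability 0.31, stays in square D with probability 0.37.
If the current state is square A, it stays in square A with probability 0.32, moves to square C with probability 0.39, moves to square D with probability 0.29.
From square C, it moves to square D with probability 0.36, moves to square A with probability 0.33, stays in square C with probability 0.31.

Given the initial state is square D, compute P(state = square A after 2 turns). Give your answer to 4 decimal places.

Sum over the intermediate state after 1 turn:
P = P(square D→square D)·P(square D→square A) + P(square D→square A)·P(square A→square A) + P(square D→square C)·P(square C→square A)
  = 0.37×0.32 + 0.32×0.32 + 0.31×0.33
  = 0.1184 + 0.1024 + 0.1023 = 0.3231

0.3231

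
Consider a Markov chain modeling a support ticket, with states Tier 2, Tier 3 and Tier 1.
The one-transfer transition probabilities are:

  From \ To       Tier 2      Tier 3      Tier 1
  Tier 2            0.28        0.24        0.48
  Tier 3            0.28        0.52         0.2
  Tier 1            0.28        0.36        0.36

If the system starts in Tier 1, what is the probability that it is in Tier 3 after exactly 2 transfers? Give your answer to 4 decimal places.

Sum over the intermediate state after 1 transfer:
P = P(Tier 1→Tier 2)·P(Tier 2→Tier 3) + P(Tier 1→Tier 3)·P(Tier 3→Tier 3) + P(Tier 1→Tier 1)·P(Tier 1→Tier 3)
  = 0.28×0.24 + 0.36×0.52 + 0.36×0.36
  = 0.0672 + 0.1872 + 0.1296 = 0.3840

0.3840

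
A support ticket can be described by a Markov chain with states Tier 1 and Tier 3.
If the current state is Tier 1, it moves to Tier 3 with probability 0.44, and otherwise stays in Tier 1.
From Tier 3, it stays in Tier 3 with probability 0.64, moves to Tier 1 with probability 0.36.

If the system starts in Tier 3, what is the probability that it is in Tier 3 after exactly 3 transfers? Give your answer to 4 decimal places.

0.5536

Propagate the distribution vector 3 transfers from Tier 3.
After 0 transfers: (0.0000, 1.0000)
After 1 transfer: (0.3600, 0.6400)
After 2 transfers: (0.4320, 0.5680)
After 3 transfers: (0.4464, 0.5536)
P(in Tier 3 after 3 transfers) = 0.5536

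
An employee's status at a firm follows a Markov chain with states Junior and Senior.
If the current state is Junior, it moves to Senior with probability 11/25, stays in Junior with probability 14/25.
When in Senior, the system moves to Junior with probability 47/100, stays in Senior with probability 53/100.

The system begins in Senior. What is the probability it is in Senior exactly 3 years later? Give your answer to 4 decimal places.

0.4839

Propagate the distribution vector 3 years from Senior.
After 0 years: (0.0000, 1.0000)
After 1 year: (0.4700, 0.5300)
After 2 years: (0.5123, 0.4877)
After 3 years: (0.5161, 0.4839)
P(in Senior after 3 years) = 0.4839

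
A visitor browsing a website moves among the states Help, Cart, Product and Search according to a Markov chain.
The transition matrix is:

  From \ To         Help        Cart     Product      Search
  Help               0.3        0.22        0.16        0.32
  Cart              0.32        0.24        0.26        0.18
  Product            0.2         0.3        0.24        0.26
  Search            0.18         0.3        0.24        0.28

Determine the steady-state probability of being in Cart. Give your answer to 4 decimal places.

0.2640

Let the stationary distribution be π with π = πP and π_1 + π_2 + π_3 + π_4 = 1.
π_1 = 0.3·π_1 + 0.32·π_2 + 0.2·π_3 + 0.18·π_4
π_2 = 0.22·π_1 + 0.24·π_2 + 0.3·π_3 + 0.3·π_4
π_3 = 0.16·π_1 + 0.26·π_2 + 0.24·π_3 + 0.24·π_4
Solving with the normalization constraint gives π = (0.2517, 0.2640, 0.2251, 0.2592).
So the stationary probability of Cart is 0.2640.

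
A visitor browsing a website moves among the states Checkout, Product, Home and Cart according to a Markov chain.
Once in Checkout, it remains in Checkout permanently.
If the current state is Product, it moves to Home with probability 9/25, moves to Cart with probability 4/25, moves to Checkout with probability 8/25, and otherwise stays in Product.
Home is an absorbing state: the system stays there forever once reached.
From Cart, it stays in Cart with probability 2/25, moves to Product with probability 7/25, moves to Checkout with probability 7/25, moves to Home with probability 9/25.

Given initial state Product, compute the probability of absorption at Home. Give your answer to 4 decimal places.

0.5341

Let h(s) be the probability of absorption at Home starting from transient state s. Then h(Home) = 1 and h(Checkout) = 0. By first-step analysis:
h(Product) = 0.32·0 + 0.16·h(Product) + 0.36·1 + 0.16·h(Cart)
h(Cart) = 0.28·0 + 0.28·h(Product) + 0.36·1 + 0.08·h(Cart)
Solving: h(Product) = 0.5341, h(Cart) = 0.5538.
Starting from Product, the probability is 0.5341.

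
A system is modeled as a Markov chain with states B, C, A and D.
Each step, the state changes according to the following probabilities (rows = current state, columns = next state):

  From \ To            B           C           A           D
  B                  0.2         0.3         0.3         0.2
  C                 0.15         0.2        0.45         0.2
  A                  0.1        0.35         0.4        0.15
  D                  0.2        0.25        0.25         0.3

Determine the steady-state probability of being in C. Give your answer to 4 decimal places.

Let the stationary distribution be π with π = πP and π_1 + π_2 + π_3 + π_4 = 1.
π_1 = 0.2·π_1 + 0.15·π_2 + 0.1·π_3 + 0.2·π_4
π_2 = 0.3·π_1 + 0.2·π_2 + 0.35·π_3 + 0.25·π_4
π_3 = 0.3·π_1 + 0.45·π_2 + 0.4·π_3 + 0.25·π_4
Solving with the normalization constraint gives π = (0.1491, 0.2803, 0.3688, 0.2017).
So the stationary probability of C is 0.2803.

0.2803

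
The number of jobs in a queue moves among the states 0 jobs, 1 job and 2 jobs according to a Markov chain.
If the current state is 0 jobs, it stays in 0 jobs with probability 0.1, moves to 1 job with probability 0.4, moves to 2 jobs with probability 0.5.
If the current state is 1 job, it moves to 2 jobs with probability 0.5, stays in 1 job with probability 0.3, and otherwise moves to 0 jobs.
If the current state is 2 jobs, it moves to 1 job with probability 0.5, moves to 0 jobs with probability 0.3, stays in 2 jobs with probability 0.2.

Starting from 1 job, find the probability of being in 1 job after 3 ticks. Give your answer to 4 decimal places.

0.3930

Propagate the distribution vector 3 ticks from 1 job.
After 0 ticks: (0.0000, 1.0000, 0.0000)
After 1 tick: (0.2000, 0.3000, 0.5000)
After 2 ticks: (0.2300, 0.4200, 0.3500)
After 3 ticks: (0.2120, 0.3930, 0.3950)
P(in 1 job after 3 ticks) = 0.3930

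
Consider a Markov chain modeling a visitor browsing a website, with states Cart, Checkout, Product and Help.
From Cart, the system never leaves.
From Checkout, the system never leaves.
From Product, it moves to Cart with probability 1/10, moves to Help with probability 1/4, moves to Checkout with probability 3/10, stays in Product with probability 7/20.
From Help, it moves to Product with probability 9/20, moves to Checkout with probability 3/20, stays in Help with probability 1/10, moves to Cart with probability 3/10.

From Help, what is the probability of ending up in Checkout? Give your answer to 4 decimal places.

0.4921

Let h(s) be the probability of absorption at Checkout starting from transient state s. Then h(Checkout) = 1 and h(Cart) = 0. By first-step analysis:
h(Product) = 0.1·0 + 0.3·1 + 0.35·h(Product) + 0.25·h(Help)
h(Help) = 0.3·0 + 0.15·1 + 0.45·h(Product) + 0.1·h(Help)
Solving: h(Product) = 0.6508, h(Help) = 0.4921.
Starting from Help, the probability is 0.4921.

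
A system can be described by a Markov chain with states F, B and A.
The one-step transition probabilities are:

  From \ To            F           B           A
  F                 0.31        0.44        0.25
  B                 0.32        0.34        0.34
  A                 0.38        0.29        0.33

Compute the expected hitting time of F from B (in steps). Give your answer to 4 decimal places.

Let t(s) be the expected number of steps to first reach F from state s, with t(F) = 0. Conditioning on the first step:
t(B) = 1 + 0.34·t(B) + 0.34·t(A)
t(A) = 1 + 0.29·t(B) + 0.33·t(A)
Solving: t(B) = 2.9395, t(A) = 2.7648.
Expected steps from B to F: 2.9395.

2.9395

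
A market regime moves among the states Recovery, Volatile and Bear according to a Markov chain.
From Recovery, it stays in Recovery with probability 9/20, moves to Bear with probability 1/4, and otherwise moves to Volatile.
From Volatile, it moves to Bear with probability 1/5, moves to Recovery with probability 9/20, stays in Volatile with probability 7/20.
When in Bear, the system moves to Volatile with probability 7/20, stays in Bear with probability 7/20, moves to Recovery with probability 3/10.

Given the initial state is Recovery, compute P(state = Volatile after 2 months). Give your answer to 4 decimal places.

0.3275

Sum over the intermediate state after 1 month:
P = P(Recovery→Recovery)·P(Recovery→Volatile) + P(Recovery→Volatile)·P(Volatile→Volatile) + P(Recovery→Bear)·P(Bear→Volatile)
  = 0.45×0.3 + 0.3×0.35 + 0.25×0.35
  = 0.1350 + 0.1050 + 0.0875 = 0.3275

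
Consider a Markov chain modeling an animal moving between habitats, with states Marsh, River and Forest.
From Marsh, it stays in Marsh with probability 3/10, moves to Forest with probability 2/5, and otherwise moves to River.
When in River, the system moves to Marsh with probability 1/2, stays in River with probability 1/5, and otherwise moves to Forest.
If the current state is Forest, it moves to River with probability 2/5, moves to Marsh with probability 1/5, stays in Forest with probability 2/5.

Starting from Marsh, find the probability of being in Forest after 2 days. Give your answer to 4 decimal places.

0.3700

Sum over the intermediate state after 1 day:
P = P(Marsh→Marsh)·P(Marsh→Forest) + P(Marsh→River)·P(River→Forest) + P(Marsh→Forest)·P(Forest→Forest)
  = 0.3×0.4 + 0.3×0.3 + 0.4×0.4
  = 0.1200 + 0.0900 + 0.1600 = 0.3700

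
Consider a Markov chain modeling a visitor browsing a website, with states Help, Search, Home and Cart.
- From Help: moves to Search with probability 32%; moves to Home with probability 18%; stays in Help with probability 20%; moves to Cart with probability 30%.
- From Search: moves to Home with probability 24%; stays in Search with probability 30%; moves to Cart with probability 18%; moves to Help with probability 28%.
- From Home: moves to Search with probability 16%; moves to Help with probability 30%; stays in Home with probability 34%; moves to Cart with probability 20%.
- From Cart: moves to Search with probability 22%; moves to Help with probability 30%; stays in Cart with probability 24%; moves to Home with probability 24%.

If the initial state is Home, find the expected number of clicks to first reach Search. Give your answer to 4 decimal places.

Let t(s) be the expected number of clicks to first reach Search from state s, with t(Search) = 0. Conditioning on the first click:
t(Help) = 1 + 0.2·t(Help) + 0.18·t(Home) + 0.3·t(Cart)
t(Home) = 1 + 0.3·t(Help) + 0.34·t(Home) + 0.2·t(Cart)
t(Cart) = 1 + 0.3·t(Help) + 0.24·t(Home) + 0.24·t(Cart)
Solving: t(Help) = 3.8967, t(Home) = 4.5905, t(Cart) = 4.3036.
Expected clicks from Home to Search: 4.5905.

4.5905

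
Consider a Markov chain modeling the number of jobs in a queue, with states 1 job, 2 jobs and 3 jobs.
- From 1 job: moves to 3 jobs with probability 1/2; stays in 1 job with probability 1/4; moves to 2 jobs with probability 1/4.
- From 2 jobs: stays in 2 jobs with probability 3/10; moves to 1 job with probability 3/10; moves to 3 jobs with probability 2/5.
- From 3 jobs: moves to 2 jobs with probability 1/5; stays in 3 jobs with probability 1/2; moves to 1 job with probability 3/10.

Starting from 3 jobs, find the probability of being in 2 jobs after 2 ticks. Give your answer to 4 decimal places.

0.2350

Sum over the intermediate state after 1 tick:
P = P(3 jobs→1 job)·P(1 job→2 jobs) + P(3 jobs→2 jobs)·P(2 jobs→2 jobs) + P(3 jobs→3 jobs)·P(3 jobs→2 jobs)
  = 0.3×0.25 + 0.2×0.3 + 0.5×0.2
  = 0.0750 + 0.0600 + 0.1000 = 0.2350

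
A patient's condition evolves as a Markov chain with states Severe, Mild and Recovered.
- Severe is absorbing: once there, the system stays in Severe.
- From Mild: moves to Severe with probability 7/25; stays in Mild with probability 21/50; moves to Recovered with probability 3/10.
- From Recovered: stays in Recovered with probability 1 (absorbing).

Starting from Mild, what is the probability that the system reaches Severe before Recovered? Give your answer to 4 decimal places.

0.4828

Let h(s) be the probability of absorption at Severe starting from transient state s. Then h(Severe) = 1 and h(Recovered) = 0. By first-step analysis:
h(Mild) = 0.28·1 + 0.42·h(Mild) + 0.3·0
Solving: h(Mild) = 0.4828.
Starting from Mild, the probability is 0.4828.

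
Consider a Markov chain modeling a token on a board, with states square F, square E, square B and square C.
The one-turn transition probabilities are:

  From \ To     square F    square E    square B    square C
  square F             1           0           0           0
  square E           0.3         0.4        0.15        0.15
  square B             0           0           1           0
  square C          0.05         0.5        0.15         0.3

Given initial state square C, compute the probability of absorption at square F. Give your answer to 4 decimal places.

Let h(s) be the probability of absorption at square F starting from transient state s. Then h(square F) = 1 and h(square B) = 0. By first-step analysis:
h(square E) = 0.3·1 + 0.4·h(square E) + 0.15·0 + 0.15·h(square C)
h(square C) = 0.05·1 + 0.5·h(square E) + 0.15·0 + 0.3·h(square C)
Solving: h(square E) = 0.6304, h(square C) = 0.5217.
Starting from square C, the probability is 0.5217.

0.5217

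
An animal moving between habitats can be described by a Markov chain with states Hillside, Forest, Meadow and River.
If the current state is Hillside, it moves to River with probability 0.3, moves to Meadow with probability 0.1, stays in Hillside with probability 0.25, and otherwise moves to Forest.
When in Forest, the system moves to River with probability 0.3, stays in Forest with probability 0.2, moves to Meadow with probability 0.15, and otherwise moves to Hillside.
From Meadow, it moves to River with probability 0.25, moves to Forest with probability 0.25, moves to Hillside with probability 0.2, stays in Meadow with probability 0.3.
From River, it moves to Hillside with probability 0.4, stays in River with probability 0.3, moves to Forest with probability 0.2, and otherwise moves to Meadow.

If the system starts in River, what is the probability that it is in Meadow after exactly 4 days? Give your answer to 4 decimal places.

Propagate the distribution vector 4 days from River.
After 0 days: (0.0000, 0.0000, 0.0000, 1.0000)
After 1 day: (0.4000, 0.2000, 0.1000, 0.3000)
After 2 days: (0.3100, 0.2650, 0.1300, 0.2950)
After 3 days: (0.3143, 0.2530, 0.1393, 0.2935)
After 4 days: (0.3124, 0.2541, 0.1405, 0.2930)
P(in Meadow after 4 days) = 0.1405

0.1405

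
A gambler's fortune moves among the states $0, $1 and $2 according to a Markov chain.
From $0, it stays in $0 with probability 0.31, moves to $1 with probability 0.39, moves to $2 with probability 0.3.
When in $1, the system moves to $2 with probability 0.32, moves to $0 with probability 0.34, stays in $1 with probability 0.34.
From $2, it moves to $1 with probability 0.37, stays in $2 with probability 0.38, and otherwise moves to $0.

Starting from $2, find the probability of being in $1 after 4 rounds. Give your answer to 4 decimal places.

Propagate the distribution vector 4 rounds from $2.
After 0 rounds: (0.0000, 0.0000, 1.0000)
After 1 round: (0.2500, 0.3700, 0.3800)
After 2 rounds: (0.2983, 0.3639, 0.3378)
After 3 rounds: (0.3006, 0.3650, 0.3343)
After 4 rounds: (0.3009, 0.3651, 0.3340)
P(in $1 after 4 rounds) = 0.3651

0.3651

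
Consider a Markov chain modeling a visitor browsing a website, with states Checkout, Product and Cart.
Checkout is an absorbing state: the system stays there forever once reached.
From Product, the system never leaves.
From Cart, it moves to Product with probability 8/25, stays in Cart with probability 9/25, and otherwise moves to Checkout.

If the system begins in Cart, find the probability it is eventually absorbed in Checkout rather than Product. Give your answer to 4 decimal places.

0.5000

Let h(s) be the probability of absorption at Checkout starting from transient state s. Then h(Checkout) = 1 and h(Product) = 0. By first-step analysis:
h(Cart) = 0.32·1 + 0.32·0 + 0.36·h(Cart)
Solving: h(Cart) = 0.5000.
Starting from Cart, the probability is 0.5000.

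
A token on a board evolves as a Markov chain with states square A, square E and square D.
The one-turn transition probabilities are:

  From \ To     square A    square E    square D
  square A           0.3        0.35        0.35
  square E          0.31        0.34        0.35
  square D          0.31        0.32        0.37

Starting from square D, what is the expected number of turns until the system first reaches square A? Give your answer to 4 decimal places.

Let t(s) be the expected number of turns to first reach square A from state s, with t(square A) = 0. Conditioning on the first turn:
t(square E) = 1 + 0.34·t(square E) + 0.35·t(square D)
t(square D) = 1 + 0.32·t(square E) + 0.37·t(square D)
Solving: t(square E) = 3.2258, t(square D) = 3.2258.
Expected turns from square D to square A: 3.2258.

3.2258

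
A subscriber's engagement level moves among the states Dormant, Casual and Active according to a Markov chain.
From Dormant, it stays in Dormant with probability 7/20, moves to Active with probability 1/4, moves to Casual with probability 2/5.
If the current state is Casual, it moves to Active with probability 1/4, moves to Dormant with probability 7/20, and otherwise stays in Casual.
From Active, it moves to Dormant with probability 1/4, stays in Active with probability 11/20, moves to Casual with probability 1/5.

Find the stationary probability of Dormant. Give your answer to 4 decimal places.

0.3143

Let the stationary distribution be π with π = πP and π_1 + π_2 + π_3 = 1.
π_1 = 0.35·π_1 + 0.35·π_2 + 0.25·π_3
π_2 = 0.4·π_1 + 0.4·π_2 + 0.2·π_3
Solving with the normalization constraint gives π = (0.3143, 0.3286, 0.3571).
So the stationary probability of Dormant is 0.3143.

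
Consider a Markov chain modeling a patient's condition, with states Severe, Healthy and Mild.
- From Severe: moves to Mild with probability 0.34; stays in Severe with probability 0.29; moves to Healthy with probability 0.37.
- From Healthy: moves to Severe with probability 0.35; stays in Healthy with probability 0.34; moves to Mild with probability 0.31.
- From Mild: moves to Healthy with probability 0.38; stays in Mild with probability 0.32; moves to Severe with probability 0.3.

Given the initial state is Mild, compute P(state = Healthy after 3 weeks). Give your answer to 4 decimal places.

Propagate the distribution vector 3 weeks from Mild.
After 0 weeks: (0.0000, 0.0000, 1.0000)
After 1 week: (0.3000, 0.3800, 0.3200)
After 2 weeks: (0.3160, 0.3618, 0.3222)
After 3 weeks: (0.3149, 0.3624, 0.3227)
P(in Healthy after 3 weeks) = 0.3624

0.3624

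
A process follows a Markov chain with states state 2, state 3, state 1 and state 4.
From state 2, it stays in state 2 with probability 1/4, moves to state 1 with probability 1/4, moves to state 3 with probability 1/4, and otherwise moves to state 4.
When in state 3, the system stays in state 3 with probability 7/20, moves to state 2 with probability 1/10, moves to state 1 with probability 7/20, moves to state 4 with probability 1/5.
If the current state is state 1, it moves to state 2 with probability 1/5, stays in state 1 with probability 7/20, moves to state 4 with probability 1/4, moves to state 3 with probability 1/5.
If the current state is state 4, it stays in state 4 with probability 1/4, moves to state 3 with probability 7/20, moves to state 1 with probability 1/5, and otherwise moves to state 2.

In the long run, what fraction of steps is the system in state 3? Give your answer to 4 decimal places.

0.2875

Let the stationary distribution be π with π = πP and π_1 + π_2 + π_3 + π_4 = 1.
π_1 = 0.25·π_1 + 0.1·π_2 + 0.2·π_3 + 0.2·π_4
π_2 = 0.25·π_1 + 0.35·π_2 + 0.2·π_3 + 0.35·π_4
π_3 = 0.25·π_1 + 0.35·π_2 + 0.35·π_3 + 0.2·π_4
Solving with the normalization constraint gives π = (0.1803, 0.2875, 0.2966, 0.2356).
So the stationary probability of state 3 is 0.2875.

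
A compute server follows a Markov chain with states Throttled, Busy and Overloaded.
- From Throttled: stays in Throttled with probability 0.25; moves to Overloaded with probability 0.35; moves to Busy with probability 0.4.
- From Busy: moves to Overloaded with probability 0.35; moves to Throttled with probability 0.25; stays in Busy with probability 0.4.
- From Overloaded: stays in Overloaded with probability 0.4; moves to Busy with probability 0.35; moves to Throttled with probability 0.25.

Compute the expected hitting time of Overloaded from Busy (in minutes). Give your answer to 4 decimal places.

2.8571

Let t(s) be the expected number of minutes to first reach Overloaded from state s, with t(Overloaded) = 0. Conditioning on the first minute:
t(Throttled) = 1 + 0.25·t(Throttled) + 0.4·t(Busy)
t(Busy) = 1 + 0.25·t(Throttled) + 0.4·t(Busy)
Solving: t(Throttled) = 2.8571, t(Busy) = 2.8571.
Expected minutes from Busy to Overloaded: 2.8571.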